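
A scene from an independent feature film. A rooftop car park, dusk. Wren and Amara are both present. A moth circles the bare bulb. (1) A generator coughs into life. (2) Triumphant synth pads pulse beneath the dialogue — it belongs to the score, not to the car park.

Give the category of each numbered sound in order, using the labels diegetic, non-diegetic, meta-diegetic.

diegetic, non-diegetic

(1) is diegetic: a generator is a real object/event in the scene's world.
(2) score with no on-screen or off-screen source; it exists for the audience alone → non-diegetic.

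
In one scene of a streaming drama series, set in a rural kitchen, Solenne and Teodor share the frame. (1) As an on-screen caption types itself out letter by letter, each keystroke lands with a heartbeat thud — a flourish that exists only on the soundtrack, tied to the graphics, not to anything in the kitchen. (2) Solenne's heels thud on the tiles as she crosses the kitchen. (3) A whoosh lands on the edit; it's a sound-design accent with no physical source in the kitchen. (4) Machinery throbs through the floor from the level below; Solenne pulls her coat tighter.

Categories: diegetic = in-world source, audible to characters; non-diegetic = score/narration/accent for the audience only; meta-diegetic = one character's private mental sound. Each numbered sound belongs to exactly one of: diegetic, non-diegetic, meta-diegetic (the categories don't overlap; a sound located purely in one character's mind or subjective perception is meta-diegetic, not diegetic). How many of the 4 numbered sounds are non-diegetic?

2

Sound (1): it accompanies on-screen graphics, not anything inside the story world, so non-diegetic.
(2) a character's body making contact with the set — an in-world sound → diegetic.
(3) an editorial stinger — it belongs to the cut, not the story world → non-diegetic.
(4) is diegetic: it's the actual ambient sound of the location.
So 2 of the 4 are non-diegetic: (1), (3).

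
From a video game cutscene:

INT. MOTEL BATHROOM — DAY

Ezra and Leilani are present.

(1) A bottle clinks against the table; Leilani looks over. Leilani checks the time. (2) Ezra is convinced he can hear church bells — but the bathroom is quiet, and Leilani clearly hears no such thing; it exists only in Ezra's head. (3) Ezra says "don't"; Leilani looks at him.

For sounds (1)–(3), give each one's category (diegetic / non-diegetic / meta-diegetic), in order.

diegetic, meta-diegetic, diegetic

(1) the sound comes from a bottle physically present in the location → diegetic.
(2) is meta-diegetic: the sound is imagined by Ezra; nothing in the story world is producing it and Leilani can't hear it.
(3) Ezra is a character speaking aloud in the scene → diegetic.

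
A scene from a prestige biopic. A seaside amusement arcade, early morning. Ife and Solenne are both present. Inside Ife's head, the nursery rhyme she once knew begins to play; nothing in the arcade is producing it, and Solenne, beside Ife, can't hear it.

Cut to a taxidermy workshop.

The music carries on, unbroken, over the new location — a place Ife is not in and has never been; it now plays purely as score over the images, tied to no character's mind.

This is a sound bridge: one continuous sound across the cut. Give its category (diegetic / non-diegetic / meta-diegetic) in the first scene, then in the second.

meta-diegetic, non-diegetic

Scene one: the music exists only inside Ife's mind; Solenne can't hear it → meta-diegetic.
Scene two: it's detached from Ife entirely and plays over unrelated images with no in-world source — conventional underscore → non-diegetic.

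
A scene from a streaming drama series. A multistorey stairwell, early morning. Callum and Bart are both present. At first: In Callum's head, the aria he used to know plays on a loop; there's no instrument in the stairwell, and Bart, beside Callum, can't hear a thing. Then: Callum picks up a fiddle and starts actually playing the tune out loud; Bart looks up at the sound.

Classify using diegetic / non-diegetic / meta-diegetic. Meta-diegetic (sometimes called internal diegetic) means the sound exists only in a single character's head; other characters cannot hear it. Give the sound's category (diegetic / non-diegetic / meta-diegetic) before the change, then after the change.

Before the change: the tune exists only as Callum's private memory; Bart can't hear it → meta-diegetic.
After the change: Callum is now producing it live on a fiddle, in the room, and Bart hears it → diegetic.

meta-diegetic, diegetic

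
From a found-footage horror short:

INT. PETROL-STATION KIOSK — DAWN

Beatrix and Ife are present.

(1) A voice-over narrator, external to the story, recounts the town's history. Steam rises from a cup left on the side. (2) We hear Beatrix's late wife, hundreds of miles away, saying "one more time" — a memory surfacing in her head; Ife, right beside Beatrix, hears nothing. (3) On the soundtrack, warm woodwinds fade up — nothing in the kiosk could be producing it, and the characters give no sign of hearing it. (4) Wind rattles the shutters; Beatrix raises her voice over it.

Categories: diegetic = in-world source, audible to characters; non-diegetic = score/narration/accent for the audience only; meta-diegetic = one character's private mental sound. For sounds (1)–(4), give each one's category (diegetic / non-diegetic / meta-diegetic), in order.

non-diegetic, meta-diegetic, non-diegetic, diegetic

(1) the narrator exists outside the story world, addressing only the audience → non-diegetic.
Sound (2): a remembered line, private to Beatrix — not present in the room, not audible to Ife, so meta-diegetic.
Sound (3): score with no on-screen or off-screen source; it exists for the audience alone, so non-diegetic.
(4) ambient/room sound belonging to the story's physical space → diegetic.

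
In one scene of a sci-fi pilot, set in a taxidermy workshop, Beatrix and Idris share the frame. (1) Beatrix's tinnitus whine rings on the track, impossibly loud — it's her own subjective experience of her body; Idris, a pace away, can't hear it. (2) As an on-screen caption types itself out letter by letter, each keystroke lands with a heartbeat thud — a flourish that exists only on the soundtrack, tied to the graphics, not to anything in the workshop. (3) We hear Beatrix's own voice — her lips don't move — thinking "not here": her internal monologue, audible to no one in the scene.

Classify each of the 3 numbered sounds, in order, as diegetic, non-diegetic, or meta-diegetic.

(1) is meta-diegetic: a subjective body sound — Beatrix's private perception, inaudible to Idris.
(2) it accompanies on-screen graphics, not anything inside the story world → non-diegetic.
(3) is meta-diegetic: Beatrix's thought-voice: a private mental sound no other character can hear.

meta-diegetic, non-diegetic, meta-diegetic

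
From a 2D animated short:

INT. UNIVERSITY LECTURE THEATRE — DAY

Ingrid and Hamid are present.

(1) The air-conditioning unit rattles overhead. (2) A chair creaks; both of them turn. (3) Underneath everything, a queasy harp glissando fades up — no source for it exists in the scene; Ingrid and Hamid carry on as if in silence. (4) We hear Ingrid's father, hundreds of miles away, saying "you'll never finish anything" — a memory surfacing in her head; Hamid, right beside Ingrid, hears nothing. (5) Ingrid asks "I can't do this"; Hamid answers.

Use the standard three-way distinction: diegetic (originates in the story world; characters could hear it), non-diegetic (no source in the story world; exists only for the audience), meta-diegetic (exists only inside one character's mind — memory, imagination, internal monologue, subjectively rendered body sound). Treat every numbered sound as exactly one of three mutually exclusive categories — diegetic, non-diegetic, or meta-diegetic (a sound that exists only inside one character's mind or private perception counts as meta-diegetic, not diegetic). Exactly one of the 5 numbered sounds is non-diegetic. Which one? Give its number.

3

(1) ambient/room sound belonging to the story's physical space → diegetic.
(2) is diegetic: an in-world source (a chair); characters could hear it.
(3) is non-diegetic: nothing in the theatre produces it and the characters don't hear it — pure soundtrack.
(4) is meta-diegetic: it's Ingrid's recollection rendered as sound; the other character can't hear it.
(5) Ingrid is a character speaking aloud in the scene → diegetic.
Only (3) is non-diegetic.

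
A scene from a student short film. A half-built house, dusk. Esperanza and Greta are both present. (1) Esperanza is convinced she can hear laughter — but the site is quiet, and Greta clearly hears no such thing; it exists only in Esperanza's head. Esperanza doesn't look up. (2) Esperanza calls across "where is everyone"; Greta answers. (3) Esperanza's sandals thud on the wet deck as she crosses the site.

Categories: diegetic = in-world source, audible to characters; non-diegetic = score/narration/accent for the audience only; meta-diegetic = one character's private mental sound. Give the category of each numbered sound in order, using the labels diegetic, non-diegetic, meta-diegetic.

meta-diegetic, diegetic, diegetic

(1) is meta-diegetic: the sound is imagined by Esperanza; nothing in the story world is producing it and Greta can't hear it.
(2) is diegetic: on-screen dialogue — Esperanza speaks and Greta is there to hear.
(3) Esperanza's footsteps are produced in the story world → diegetic.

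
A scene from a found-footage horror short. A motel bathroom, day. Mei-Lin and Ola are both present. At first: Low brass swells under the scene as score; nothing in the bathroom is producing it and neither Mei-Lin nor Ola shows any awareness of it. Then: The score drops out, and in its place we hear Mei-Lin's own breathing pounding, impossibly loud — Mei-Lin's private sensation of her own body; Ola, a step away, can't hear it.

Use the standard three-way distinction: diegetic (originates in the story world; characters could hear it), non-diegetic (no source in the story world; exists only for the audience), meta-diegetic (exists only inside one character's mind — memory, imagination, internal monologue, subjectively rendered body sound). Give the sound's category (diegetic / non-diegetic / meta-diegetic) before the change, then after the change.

non-diegetic, meta-diegetic

Before the change: underscore with no in-world source, inaudible to the characters → non-diegetic.
After the change: the body sound is Mei-Lin's subjective perception alone — Ola can't hear it → meta-diegetic.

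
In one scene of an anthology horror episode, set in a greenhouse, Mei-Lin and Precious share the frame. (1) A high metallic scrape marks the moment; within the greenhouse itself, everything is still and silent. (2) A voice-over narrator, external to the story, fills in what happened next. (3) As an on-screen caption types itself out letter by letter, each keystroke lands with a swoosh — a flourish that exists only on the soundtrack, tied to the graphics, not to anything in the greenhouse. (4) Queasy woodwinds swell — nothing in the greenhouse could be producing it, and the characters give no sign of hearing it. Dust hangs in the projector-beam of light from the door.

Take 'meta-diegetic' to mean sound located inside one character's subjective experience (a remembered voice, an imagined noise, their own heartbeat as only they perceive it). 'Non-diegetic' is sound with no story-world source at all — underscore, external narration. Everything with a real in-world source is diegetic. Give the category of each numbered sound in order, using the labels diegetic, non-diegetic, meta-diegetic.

Sound (1): nothing in the scene produces it; it's an accent added for the audience, so non-diegetic.
Sound (2): commentary laid over the scene from outside the fiction, so non-diegetic.
(3) is non-diegetic: the caption isn't part of the story world, so neither is the sound tied to it.
Sound (4): it has no source in the story world and no character can hear it — it's underscore, so non-diegetic.

non-diegetic, non-diegetic, non-diegetic, non-diegetic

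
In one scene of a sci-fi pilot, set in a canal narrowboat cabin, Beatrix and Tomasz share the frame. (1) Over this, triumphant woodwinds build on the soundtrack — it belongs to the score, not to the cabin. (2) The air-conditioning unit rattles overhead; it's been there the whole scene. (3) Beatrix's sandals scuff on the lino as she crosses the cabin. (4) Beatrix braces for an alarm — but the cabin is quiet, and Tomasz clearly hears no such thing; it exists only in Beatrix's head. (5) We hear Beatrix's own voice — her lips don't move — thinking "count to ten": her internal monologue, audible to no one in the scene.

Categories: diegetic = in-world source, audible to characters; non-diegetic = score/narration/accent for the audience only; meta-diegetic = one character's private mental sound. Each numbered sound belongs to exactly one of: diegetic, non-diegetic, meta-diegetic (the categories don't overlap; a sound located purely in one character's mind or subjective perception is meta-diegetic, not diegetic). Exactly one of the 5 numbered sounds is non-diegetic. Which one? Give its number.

(1) nothing in the cabin produces it and the characters don't hear it — pure soundtrack → non-diegetic.
(2) is diegetic: ambient/room sound belonging to the story's physical space.
Sound (3): Beatrix's footsteps are produced in the story world, so diegetic.
Sound (4): subjective to Beatrix: the cabin is silent and Tomasz hears nothing, so meta-diegetic.
(5) Beatrix's thought-voice: a private mental sound no other character can hear → meta-diegetic.
Only (1) is non-diegetic.

1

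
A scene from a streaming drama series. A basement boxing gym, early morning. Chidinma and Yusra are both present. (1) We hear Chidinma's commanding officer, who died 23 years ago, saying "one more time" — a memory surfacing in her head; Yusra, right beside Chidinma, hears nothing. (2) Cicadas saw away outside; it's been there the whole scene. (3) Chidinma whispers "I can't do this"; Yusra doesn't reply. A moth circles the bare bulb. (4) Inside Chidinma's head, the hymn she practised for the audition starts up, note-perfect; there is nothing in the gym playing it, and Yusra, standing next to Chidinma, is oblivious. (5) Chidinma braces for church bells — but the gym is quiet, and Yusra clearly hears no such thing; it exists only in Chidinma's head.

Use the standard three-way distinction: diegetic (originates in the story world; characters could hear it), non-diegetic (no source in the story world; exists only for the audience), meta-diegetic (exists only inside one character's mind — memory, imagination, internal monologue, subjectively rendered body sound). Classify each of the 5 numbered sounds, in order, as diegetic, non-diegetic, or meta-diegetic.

meta-diegetic, diegetic, diegetic, meta-diegetic, meta-diegetic

(1) it's Chidinma's recollection rendered as sound; the other character can't hear it → meta-diegetic.
(2) is diegetic: ambient/room sound belonging to the story's physical space.
(3) spoken by a character present in the story world → diegetic.
Sound (4): remembered music, private to Chidinma — Yusra is oblivious because it isn't in the room, so meta-diegetic.
(5) is meta-diegetic: the sound is imagined by Chidinma; nothing in the story world is producing it and Yusra can't hear it.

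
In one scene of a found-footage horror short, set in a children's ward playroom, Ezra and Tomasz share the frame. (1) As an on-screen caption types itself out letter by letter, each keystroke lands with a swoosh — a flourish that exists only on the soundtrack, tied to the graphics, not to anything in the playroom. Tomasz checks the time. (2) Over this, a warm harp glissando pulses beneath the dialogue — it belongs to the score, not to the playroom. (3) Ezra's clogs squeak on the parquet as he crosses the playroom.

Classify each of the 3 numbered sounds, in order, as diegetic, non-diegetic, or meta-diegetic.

(1) is non-diegetic: the caption isn't part of the story world, so neither is the sound tied to it.
Sound (2): it has no source in the story world and no character can hear it — it's underscore, so non-diegetic.
(3) a character's body making contact with the set — an in-world sound → diegetic.

non-diegetic, non-diegetic, diegetic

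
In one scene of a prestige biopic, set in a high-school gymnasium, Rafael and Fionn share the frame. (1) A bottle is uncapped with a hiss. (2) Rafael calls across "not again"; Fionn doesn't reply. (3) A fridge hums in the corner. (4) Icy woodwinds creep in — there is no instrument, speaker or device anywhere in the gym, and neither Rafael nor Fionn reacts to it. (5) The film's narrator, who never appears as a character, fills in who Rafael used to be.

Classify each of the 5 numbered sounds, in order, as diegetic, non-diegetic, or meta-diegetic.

diegetic, diegetic, diegetic, non-diegetic, non-diegetic

(1) is diegetic: the sound comes from a bottle physically present in the location.
(2) is diegetic: Rafael is a character speaking aloud in the scene.
(3) ambient/room sound belonging to the story's physical space → diegetic.
Sound (4): score with no on-screen or off-screen source; it exists for the audience alone, so non-diegetic.
(5) is non-diegetic: commentary laid over the scene from outside the fiction.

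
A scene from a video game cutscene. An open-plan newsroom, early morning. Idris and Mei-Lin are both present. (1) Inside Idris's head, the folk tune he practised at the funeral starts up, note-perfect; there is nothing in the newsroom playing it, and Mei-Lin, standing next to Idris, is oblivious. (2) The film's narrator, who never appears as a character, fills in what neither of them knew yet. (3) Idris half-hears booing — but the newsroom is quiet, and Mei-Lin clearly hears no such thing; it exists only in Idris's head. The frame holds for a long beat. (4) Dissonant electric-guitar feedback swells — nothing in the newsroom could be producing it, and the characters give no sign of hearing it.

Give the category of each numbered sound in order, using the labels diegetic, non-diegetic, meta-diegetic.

meta-diegetic, non-diegetic, meta-diegetic, non-diegetic

(1) is meta-diegetic: remembered music, private to Idris — Mei-Lin is oblivious because it isn't in the room.
(2) is non-diegetic: external voice-over — not a character, not heard by anyone in the scene.
(3) is meta-diegetic: subjective to Idris: the newsroom is silent and Mei-Lin hears nothing.
Sound (4): nothing in the newsroom produces it and the characters don't hear it — pure soundtrack, so non-diegetic.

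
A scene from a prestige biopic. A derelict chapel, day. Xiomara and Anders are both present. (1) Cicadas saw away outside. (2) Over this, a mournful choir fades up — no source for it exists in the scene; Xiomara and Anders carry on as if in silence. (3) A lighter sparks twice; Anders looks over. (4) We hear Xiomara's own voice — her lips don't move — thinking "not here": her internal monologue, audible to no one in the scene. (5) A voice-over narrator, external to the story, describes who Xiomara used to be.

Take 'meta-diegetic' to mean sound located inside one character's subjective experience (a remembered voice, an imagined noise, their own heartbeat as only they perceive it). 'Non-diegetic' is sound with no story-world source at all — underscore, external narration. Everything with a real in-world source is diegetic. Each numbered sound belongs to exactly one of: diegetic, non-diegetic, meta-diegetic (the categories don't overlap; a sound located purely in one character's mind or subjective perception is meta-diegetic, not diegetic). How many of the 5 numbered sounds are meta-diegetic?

(1) is diegetic: ambient/room sound belonging to the story's physical space.
(2) it has no source in the story world and no character can hear it — it's underscore → non-diegetic.
(3) is diegetic: a lighter is a real object/event in the scene's world.
(4) is meta-diegetic: internal monologue — inside Xiomara's mind, not spoken into the scene.
(5) commentary laid over the scene from outside the fiction → non-diegetic.
Meta-diegetic: (4) — that's 1.

1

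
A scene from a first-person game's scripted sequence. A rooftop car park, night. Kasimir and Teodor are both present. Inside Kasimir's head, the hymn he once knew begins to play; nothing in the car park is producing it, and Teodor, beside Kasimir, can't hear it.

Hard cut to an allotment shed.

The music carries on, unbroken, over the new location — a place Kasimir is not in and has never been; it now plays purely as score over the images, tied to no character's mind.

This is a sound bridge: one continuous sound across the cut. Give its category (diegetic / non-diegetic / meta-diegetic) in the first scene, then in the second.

meta-diegetic, non-diegetic

Scene one: the music exists only inside Kasimir's mind; Teodor can't hear it → meta-diegetic.
Scene two: it's detached from Kasimir entirely and plays over unrelated images with no in-world source — conventional underscore → non-diegetic.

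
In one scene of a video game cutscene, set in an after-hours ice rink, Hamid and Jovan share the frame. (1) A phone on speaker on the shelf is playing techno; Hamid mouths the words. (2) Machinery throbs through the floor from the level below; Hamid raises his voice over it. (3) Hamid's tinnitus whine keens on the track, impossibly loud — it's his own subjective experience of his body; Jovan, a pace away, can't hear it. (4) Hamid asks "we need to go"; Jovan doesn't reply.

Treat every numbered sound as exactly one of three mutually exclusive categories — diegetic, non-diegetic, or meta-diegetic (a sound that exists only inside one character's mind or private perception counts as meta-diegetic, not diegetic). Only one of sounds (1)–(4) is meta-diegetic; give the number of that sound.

(1) is diegetic: source music from a phone on speaker, which exists in the story world.
(2) machinery is part of the location's real environment → diegetic.
Sound (3): point-of-audition from inside Hamid's body; not a sound in the room, so meta-diegetic.
(4) is diegetic: Hamid is a character speaking aloud in the scene.
Only (3) is meta-diegetic.

3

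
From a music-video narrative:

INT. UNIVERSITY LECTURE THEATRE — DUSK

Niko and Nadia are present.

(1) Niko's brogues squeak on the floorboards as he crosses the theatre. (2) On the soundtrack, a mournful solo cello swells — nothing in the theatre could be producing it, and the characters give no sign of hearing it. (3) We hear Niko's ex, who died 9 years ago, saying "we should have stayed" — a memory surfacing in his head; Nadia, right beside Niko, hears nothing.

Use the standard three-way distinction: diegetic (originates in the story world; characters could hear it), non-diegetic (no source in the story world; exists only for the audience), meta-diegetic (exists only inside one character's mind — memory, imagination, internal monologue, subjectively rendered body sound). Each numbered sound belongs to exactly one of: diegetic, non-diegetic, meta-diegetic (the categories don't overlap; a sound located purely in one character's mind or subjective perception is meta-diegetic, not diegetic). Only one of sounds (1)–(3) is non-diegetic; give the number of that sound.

2

(1) is diegetic: a character's body making contact with the set — an in-world sound.
(2) score with no on-screen or off-screen source; it exists for the audience alone → non-diegetic.
(3) it's Niko's recollection rendered as sound; the other character can't hear it → meta-diegetic.
Only (2) is non-diegetic.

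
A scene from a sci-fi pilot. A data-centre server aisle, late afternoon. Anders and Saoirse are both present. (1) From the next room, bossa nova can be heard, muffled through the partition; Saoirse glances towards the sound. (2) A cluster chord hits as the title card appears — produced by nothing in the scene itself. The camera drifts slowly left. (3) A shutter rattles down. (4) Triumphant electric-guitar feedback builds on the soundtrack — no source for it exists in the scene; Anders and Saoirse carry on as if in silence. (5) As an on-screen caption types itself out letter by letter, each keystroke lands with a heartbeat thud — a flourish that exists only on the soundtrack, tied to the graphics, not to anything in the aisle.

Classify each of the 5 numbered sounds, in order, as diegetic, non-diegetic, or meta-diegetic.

Sound (1): off-screen diegetic: the source is out of frame but still in the story's space, so diegetic.
(2) is non-diegetic: an editorial stinger — it belongs to the cut, not the story world.
(3) the sound comes from a shutter physically present in the location → diegetic.
Sound (4): score with no on-screen or off-screen source; it exists for the audience alone, so non-diegetic.
(5) is non-diegetic: sound married to a title/caption — outside the diegesis by definition.

diegetic, non-diegetic, diegetic, non-diegetic, non-diegetic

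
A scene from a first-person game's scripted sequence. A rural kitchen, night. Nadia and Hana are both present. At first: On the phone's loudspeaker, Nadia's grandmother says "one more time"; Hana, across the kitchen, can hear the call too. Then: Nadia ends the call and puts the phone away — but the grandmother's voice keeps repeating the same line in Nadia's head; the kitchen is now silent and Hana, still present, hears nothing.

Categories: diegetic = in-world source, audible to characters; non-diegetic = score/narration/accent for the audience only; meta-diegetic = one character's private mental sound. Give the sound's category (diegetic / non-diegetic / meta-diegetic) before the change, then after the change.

Before the change: the loudspeaker is an in-world source; both Nadia and Hana hear the call → diegetic.
After the change: with the phone off, the voice continues only as Nadia's private mental replay — Hana can't hear it → meta-diegetic.

diegetic, meta-diegetic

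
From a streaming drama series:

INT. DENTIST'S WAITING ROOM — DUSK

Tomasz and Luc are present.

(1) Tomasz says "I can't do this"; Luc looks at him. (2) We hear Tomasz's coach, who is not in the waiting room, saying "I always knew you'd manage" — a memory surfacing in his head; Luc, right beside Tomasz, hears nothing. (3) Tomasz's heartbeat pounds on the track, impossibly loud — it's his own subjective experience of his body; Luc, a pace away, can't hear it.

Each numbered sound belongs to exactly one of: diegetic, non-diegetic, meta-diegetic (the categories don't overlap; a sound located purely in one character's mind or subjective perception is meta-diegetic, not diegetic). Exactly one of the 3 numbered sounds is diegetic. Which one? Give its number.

(1) is diegetic: on-screen dialogue — Tomasz speaks and Luc is there to hear.
Sound (2): the voice is a memory playing only inside Tomasz's mind; Luc can't hear it, so meta-diegetic.
(3) a subjective body sound — Tomasz's private perception, inaudible to Luc → meta-diegetic.
Only (1) is diegetic.

1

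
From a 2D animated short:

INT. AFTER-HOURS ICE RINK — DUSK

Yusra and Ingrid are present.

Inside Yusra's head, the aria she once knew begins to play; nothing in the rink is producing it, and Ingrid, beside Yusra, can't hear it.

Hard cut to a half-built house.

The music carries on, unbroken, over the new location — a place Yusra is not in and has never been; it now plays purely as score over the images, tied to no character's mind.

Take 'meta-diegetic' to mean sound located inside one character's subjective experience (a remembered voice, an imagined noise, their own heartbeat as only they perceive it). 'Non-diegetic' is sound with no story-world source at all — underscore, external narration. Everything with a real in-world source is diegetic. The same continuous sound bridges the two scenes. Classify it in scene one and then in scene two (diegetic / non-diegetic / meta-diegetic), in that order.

Scene one: the music exists only inside Yusra's mind; Ingrid can't hear it → meta-diegetic.
Scene two: it's detached from Yusra entirely and plays over unrelated images with no in-world source — conventional underscore → non-diegetic.

meta-diegetic, non-diegetic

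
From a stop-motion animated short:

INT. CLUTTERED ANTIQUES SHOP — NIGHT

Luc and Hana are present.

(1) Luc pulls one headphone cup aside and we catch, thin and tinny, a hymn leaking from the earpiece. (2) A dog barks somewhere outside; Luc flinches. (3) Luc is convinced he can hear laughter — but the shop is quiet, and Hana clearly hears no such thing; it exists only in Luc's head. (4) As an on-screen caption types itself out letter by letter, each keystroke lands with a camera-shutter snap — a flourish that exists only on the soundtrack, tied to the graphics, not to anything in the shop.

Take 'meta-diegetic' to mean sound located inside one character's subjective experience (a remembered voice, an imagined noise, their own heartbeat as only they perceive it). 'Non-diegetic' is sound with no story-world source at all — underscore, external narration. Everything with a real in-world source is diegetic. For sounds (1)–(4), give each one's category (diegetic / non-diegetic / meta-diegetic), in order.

diegetic, diegetic, meta-diegetic, non-diegetic

Sound (1): the earpiece is a real device on Luc's head — source music, so diegetic.
Sound (2): an in-world source (a dog); characters could hear it, so diegetic.
(3) is meta-diegetic: the sound is imagined by Luc; nothing in the story world is producing it and Hana can't hear it.
(4) is non-diegetic: the caption isn't part of the story world, so neither is the sound tied to it.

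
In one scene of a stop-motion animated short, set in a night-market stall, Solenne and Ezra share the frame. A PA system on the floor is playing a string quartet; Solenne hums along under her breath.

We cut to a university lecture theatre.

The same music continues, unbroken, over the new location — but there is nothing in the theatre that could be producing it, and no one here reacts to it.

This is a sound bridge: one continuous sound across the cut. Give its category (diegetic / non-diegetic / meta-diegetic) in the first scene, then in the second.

diegetic, non-diegetic

Scene one: a PA system is an on-screen source and Solenne reacts to it → diegetic.
Scene two: there is no source in the theatre and no one hears it — it's now underscore → non-diegetic.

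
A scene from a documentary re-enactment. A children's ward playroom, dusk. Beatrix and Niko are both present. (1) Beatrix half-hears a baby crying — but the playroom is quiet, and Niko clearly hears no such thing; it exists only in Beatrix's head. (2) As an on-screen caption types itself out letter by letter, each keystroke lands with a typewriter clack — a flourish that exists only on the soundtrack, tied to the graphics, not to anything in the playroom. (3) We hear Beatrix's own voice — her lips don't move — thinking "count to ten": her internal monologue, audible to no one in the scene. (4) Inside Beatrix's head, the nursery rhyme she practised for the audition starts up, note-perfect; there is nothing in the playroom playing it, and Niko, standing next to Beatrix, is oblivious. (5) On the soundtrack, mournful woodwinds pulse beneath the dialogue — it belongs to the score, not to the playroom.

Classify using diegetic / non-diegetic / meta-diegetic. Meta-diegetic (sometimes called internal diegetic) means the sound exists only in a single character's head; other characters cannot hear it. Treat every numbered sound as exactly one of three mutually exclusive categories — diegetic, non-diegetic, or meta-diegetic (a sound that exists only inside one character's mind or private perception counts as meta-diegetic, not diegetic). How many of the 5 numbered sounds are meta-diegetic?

3

(1) Beatrix alone 'hears' it — an imagined sound, not present in the space → meta-diegetic.
(2) is non-diegetic: sound married to a title/caption — outside the diegesis by definition.
(3) Beatrix's thought-voice: a private mental sound no other character can hear → meta-diegetic.
(4) the music is a memory playing inside Beatrix's mind alone; no real-world source, Niko can't hear it → meta-diegetic.
(5) is non-diegetic: nothing in the playroom produces it and the characters don't hear it — pure soundtrack.
So 3 of the 5 are meta-diegetic: (1), (3), (4).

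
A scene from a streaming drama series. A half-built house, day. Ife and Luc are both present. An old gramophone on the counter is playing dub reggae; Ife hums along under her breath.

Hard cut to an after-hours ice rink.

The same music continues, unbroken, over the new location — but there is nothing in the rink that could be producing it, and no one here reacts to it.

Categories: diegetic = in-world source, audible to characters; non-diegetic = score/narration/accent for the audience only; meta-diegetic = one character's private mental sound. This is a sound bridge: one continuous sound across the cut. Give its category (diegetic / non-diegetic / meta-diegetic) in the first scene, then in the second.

diegetic, non-diegetic

Scene one: an old gramophone is an on-screen source and Ife reacts to it → diegetic.
Scene two: there is no source in the rink and no one hears it — it's now underscore → non-diegetic.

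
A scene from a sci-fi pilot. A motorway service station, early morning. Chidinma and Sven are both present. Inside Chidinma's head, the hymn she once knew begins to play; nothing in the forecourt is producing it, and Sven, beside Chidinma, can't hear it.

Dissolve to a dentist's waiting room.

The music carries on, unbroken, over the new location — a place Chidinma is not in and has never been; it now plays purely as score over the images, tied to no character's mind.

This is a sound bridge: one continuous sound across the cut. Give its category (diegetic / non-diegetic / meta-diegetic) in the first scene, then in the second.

Scene one: the music exists only inside Chidinma's mind; Sven can't hear it → meta-diegetic.
Scene two: it's detached from Chidinma entirely and plays over unrelated images with no in-world source — conventional underscore → non-diegetic.

meta-diegetic, non-diegetic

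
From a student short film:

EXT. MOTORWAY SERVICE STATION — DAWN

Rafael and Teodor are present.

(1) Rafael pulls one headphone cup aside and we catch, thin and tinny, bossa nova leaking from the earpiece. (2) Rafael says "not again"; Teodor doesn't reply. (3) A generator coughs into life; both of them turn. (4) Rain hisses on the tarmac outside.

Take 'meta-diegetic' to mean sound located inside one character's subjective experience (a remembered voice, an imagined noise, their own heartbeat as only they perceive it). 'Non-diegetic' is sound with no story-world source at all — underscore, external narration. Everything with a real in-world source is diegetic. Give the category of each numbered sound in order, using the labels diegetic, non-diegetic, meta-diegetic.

diegetic, diegetic, diegetic, diegetic

Sound (1): the earpiece is a real device on Rafael's head — source music, so diegetic.
(2) Rafael is a character speaking aloud in the scene → diegetic.
(3) is diegetic: the sound comes from a generator physically present in the location.
(4) is diegetic: rain is part of the location's real environment.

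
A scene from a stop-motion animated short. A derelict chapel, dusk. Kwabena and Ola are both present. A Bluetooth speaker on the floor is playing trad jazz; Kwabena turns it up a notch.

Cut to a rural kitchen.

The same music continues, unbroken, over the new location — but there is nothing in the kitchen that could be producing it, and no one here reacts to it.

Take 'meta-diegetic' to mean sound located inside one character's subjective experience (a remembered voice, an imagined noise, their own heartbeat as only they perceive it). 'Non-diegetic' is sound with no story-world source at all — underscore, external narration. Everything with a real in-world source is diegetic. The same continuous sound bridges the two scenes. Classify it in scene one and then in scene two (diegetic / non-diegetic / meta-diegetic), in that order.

Scene one: a Bluetooth speaker is an on-screen source and Kwabena reacts to it → diegetic.
Scene two: there is no source in the kitchen and no one hears it — it's now underscore → non-diegetic.

diegetic, non-diegetic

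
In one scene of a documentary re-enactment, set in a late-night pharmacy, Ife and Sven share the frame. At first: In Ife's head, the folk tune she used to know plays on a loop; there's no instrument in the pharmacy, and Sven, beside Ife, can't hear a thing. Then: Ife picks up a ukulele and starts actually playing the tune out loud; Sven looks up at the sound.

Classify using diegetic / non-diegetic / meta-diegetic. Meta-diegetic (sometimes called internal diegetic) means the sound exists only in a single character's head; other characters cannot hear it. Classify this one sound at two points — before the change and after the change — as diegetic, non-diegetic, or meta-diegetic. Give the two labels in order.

Before the change: the tune exists only as Ife's private memory; Sven can't hear it → meta-diegetic.
After the change: Ife is now producing it live on a ukulele, in the room, and Sven hears it → diegetic.

meta-diegetic, diegetic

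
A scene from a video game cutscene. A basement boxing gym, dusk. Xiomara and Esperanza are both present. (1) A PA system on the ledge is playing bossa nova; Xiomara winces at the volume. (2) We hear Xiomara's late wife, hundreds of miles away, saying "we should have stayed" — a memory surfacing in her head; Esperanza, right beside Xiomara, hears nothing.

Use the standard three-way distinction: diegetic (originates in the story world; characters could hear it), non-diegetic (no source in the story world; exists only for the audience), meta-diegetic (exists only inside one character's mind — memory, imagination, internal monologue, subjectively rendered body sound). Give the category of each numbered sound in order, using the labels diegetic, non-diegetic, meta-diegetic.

diegetic, meta-diegetic

(1) is diegetic: the music comes from an on-screen device that Xiomara responds to.
(2) is meta-diegetic: the voice is a memory playing only inside Xiomara's mind; Esperanza can't hear it.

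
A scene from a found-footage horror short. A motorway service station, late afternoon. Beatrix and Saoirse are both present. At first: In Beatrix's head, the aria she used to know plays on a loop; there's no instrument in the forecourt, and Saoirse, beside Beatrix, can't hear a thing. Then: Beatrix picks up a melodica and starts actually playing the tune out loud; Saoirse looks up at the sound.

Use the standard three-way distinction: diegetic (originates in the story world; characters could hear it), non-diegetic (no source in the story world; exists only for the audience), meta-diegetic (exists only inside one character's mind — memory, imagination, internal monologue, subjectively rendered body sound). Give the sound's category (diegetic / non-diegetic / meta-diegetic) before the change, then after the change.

Before the change: the tune exists only as Beatrix's private memory; Saoirse can't hear it → meta-diegetic.
After the change: Beatrix is now producing it live on a melodica, in the room, and Saoirse hears it → diegetic.

meta-diegetic, diegetic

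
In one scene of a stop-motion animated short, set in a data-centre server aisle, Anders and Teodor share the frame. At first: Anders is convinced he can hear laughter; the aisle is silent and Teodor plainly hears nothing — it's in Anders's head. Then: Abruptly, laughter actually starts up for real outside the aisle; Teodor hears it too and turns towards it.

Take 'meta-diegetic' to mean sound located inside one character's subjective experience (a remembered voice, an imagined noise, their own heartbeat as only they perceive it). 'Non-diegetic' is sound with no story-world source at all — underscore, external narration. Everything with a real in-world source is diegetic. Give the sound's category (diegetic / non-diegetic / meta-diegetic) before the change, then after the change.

Before the change: only Anders 'hears' it — imagined, in his mind → meta-diegetic.
After the change: now there's a real external source and Teodor hears it too — in the story world → diegetic.

meta-diegetic, diegetic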